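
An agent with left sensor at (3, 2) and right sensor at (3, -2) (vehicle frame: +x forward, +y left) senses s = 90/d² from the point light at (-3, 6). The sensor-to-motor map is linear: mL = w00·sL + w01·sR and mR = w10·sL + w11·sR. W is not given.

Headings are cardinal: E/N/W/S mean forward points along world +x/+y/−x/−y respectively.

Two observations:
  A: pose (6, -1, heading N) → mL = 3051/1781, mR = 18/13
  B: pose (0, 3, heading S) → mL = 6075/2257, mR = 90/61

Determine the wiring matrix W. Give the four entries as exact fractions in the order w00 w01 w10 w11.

obs A: pose=(6,-1,N) → sL=18/13, sR=90/137, mL=3051/1781, mR=18/13
obs B: pose=(0,3,S) → sL=90/61, sR=90/37, mL=6075/2257, mR=90/61
sensor matrix S = [[18/13, 90/137], [90/61, 90/37]]; det S = 9642240/4019717
solve [mL_A; mL_B] = S·[w00; w01] and [mR_A; mR_B] = S·[w10; w11]:
  w00 = 1, w01 = 1/2, w10 = 1, w11 = 0

1 1/2 1 0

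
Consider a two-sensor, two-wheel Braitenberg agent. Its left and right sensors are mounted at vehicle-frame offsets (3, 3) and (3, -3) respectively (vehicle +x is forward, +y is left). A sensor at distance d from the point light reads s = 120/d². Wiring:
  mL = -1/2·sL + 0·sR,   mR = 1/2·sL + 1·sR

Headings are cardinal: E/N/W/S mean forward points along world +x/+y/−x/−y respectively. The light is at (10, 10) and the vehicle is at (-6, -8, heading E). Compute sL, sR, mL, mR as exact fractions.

left sensor world pos  = (-3, -5); dL² = 394
right sensor world pos = (-3, -11); dR² = 610
sL = 120/394 = 60/197
sR = 120/610 = 12/61
mL = -1/2·sL + 0·sR = -30/197
mR = 1/2·sL + 1·sR = 4194/12017

60/197 12/61 -30/197 4194/12017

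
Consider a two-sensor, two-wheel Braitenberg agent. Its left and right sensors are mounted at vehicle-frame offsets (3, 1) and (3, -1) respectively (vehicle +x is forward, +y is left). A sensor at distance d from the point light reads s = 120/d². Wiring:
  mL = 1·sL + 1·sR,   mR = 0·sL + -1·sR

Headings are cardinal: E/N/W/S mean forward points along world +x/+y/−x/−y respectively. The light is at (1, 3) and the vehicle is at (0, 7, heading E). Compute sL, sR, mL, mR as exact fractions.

120/29 120/13 5040/377 -120/13

left sensor world pos  = (3, 8); dL² = 29
right sensor world pos = (3, 6); dR² = 13
sL = 120/29 = 120/29
sR = 120/13 = 120/13
mL = 1·sL + 1·sR = 5040/377
mR = 0·sL + -1·sR = -120/13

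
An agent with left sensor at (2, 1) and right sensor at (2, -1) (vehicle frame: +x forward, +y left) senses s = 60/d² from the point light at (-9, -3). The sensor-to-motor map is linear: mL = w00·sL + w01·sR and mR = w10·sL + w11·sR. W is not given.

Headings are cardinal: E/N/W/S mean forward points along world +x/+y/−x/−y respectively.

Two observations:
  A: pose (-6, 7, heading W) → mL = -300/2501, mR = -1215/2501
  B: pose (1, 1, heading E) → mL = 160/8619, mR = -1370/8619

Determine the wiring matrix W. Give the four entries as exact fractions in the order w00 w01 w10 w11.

-1/2 1/2 -1 1/2

obs A: pose=(-6,7,W) → sL=30/41, sR=30/61, mL=-300/2501, mR=-1215/2501
obs B: pose=(1,1,E) → sL=60/169, sR=20/51, mL=160/8619, mR=-1370/8619
sensor matrix S = [[30/41, 30/61], [60/169, 20/51]]; det S = 807200/7185373
solve [mL_A; mL_B] = S·[w00; w01] and [mR_A; mR_B] = S·[w10; w11]:
  w00 = -1/2, w01 = 1/2, w10 = -1, w11 = 1/2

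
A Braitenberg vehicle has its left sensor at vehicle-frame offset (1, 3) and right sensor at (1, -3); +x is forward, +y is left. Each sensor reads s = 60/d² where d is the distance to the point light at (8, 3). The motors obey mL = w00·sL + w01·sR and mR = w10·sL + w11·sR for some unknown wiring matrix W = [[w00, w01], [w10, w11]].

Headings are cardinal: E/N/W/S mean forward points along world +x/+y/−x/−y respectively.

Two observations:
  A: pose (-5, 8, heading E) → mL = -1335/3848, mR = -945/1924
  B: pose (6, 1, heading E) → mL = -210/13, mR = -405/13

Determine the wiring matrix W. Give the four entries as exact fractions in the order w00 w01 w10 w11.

obs A: pose=(-5,8,E) → sL=15/52, sR=15/37, mL=-1335/3848, mR=-945/1924
obs B: pose=(6,1,E) → sL=30, sR=30/13, mL=-210/13, mR=-405/13
sensor matrix S = [[15/52, 15/37], [30, 30/13]]; det S = -143775/12506
solve [mL_A; mL_B] = S·[w00; w01] and [mR_A; mR_B] = S·[w10; w11]:
  w00 = -1/2, w01 = -1/2, w10 = -1, w11 = -1/2

-1/2 -1/2 -1 -1/2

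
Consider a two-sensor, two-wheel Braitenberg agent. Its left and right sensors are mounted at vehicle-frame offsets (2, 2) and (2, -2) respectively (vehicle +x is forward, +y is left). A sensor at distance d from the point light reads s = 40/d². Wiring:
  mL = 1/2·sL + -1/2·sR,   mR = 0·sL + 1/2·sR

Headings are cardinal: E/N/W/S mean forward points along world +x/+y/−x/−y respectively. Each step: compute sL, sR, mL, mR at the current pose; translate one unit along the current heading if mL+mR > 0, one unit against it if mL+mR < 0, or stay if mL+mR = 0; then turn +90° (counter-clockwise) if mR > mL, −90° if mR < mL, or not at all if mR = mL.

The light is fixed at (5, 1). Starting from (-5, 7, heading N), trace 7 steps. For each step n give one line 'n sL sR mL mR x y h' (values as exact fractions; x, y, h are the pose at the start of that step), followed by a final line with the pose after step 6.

n=0: pose=(-5,7,N); sL=5/26, sR=5/16; mL=-25/416, mR=5/32; mL+mR=5/52 → advance +1; mR−mL=45/208 → turn +1·90°
n=1: pose=(-5,8,W); sL=40/169, sR=8/45; mL=224/7605, mR=4/45; mL+mR=20/169 → advance +1; mR−mL=452/7605 → turn +1·90°
n=2: pose=(-6,8,S); sL=20/53, sR=20/97; mL=440/5141, mR=10/97; mL+mR=10/53 → advance +1; mR−mL=90/5141 → turn +1·90°
n=3: pose=(-6,7,E); sL=8/29, sR=40/97; mL=-192/2813, mR=20/97; mL+mR=4/29 → advance +1; mR−mL=772/2813 → turn +1·90°
n=4: pose=(-5,7,N); sL=5/26, sR=5/16; mL=-25/416, mR=5/32; mL+mR=5/52 → advance +1; mR−mL=45/208 → turn +1·90°
n=5: pose=(-5,8,W); sL=40/169, sR=8/45; mL=224/7605, mR=4/45; mL+mR=20/169 → advance +1; mR−mL=452/7605 → turn +1·90°
n=6: pose=(-6,8,S); sL=20/53, sR=20/97; mL=440/5141, mR=10/97; mL+mR=10/53 → advance +1; mR−mL=90/5141 → turn +1·90°

0 5/26 5/16 -25/416 5/32 -5 7 N
1 40/169 8/45 224/7605 4/45 -5 8 W
2 20/53 20/97 440/5141 10/97 -6 8 S
3 8/29 40/97 -192/2813 20/97 -6 7 E
4 5/26 5/16 -25/416 5/32 -5 7 N
5 40/169 8/45 224/7605 4/45 -5 8 W
6 20/53 20/97 440/5141 10/97 -6 8 S
final -6 7 E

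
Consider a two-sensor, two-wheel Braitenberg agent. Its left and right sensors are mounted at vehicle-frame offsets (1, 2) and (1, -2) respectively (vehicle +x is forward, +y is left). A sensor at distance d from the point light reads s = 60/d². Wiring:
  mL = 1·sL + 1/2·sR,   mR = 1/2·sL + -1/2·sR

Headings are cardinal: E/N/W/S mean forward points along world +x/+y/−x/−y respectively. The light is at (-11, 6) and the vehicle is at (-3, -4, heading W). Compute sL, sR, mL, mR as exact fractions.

60/193 60/113 12570/21809 -2400/21809

left sensor world pos  = (-4, -6); dL² = 193
right sensor world pos = (-4, -2); dR² = 113
sL = 60/193 = 60/193
sR = 60/113 = 60/113
mL = 1·sL + 1/2·sR = 12570/21809
mR = 1/2·sL + -1/2·sR = -2400/21809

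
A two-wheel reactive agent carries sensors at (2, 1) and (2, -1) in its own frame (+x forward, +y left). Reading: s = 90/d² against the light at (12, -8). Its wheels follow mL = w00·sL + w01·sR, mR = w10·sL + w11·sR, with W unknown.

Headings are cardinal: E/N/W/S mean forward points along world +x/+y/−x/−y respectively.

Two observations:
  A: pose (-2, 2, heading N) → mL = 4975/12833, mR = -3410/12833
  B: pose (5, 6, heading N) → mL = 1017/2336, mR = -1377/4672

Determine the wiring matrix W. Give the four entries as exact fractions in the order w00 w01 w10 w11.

1 1/2 -1/2 -1/2

obs A: pose=(-2,2,N) → sL=10/41, sR=90/313, mL=4975/12833, mR=-3410/12833
obs B: pose=(5,6,N) → sL=9/32, sR=45/146, mL=1017/2336, mR=-1377/4672
sensor matrix S = [[10/41, 90/313], [9/32, 45/146]]; det S = -85365/14988944
solve [mL_A; mL_B] = S·[w00; w01] and [mR_A; mR_B] = S·[w10; w11]:
  w00 = 1, w01 = 1/2, w10 = -1/2, w11 = -1/2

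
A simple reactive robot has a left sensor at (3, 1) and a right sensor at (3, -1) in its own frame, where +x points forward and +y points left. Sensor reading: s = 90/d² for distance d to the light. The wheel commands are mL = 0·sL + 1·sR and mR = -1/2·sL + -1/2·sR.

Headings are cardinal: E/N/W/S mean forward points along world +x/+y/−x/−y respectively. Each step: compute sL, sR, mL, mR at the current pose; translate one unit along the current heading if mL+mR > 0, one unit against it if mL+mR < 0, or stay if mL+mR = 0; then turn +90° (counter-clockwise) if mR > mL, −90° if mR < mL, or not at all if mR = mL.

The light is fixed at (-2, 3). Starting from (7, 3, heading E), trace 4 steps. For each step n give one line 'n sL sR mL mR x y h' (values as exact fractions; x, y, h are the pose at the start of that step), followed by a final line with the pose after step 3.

n=0: pose=(7,3,E); sL=18/29, sR=18/29; mL=18/29, mR=-18/29; mL+mR=0 → advance +0; mR−mL=-36/29 → turn -1·90°
n=1: pose=(7,3,S); sL=90/109, sR=90/73; mL=90/73, mR=-8190/7957; mL+mR=1620/7957 → advance +1; mR−mL=-18000/7957 → turn -1·90°
n=2: pose=(7,2,W); sL=9/4, sR=5/2; mL=5/2, mR=-19/8; mL+mR=1/8 → advance +1; mR−mL=-39/8 → turn -1·90°
n=3: pose=(6,2,N); sL=90/53, sR=18/17; mL=18/17, mR=-1242/901; mL+mR=-288/901 → advance -1; mR−mL=-2196/901 → turn -1·90°

0 18/29 18/29 18/29 -18/29 7 3 E
1 90/109 90/73 90/73 -8190/7957 7 3 S
2 9/4 5/2 5/2 -19/8 7 2 W
3 90/53 18/17 18/17 -1242/901 6 2 N
final 6 1 E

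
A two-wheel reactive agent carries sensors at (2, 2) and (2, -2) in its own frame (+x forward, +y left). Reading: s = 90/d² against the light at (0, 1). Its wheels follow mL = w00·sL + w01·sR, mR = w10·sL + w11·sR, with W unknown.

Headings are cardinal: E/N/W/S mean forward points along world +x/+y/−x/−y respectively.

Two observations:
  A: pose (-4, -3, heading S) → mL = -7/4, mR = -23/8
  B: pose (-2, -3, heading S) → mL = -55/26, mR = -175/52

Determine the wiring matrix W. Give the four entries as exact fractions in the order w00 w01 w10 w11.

obs A: pose=(-4,-3,S) → sL=9/4, sR=5/4, mL=-7/4, mR=-23/8
obs B: pose=(-2,-3,S) → sL=5/2, sR=45/26, mL=-55/26, mR=-175/52
sensor matrix S = [[9/4, 5/4], [5/2, 45/26]]; det S = 10/13
solve [mL_A; mL_B] = S·[w00; w01] and [mR_A; mR_B] = S·[w10; w11]:
  w00 = -1/2, w01 = -1/2, w10 = -1, w11 = -1/2

-1/2 -1/2 -1 -1/2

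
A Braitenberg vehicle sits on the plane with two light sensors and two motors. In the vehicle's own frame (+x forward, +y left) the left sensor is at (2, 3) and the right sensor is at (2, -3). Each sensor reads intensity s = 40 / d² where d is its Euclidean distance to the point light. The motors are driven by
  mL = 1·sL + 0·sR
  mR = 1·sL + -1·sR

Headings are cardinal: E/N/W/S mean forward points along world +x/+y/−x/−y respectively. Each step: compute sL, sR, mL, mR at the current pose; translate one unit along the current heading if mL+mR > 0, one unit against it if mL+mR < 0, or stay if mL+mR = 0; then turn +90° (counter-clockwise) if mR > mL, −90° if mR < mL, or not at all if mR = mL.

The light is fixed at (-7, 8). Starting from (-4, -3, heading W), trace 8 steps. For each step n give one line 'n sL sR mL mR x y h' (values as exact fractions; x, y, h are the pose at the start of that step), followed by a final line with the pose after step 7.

0 40/197 8/13 40/197 -1056/2561 -4 -3 W
1 20/41 4/13 20/41 96/533 -3 -3 N
2 8/17 8/41 8/17 192/697 -3 -2 E
3 5/26 10/37 5/26 -75/962 -2 -2 S
4 8/41 40/73 8/41 -1056/2993 -2 -3 W
5 4/9 20/81 4/9 16/81 -1 -3 N
6 40/113 40/233 40/113 4800/26329 -1 -2 E
7 10/61 1/4 10/61 -21/244 0 -2 S
final 0 -3 W

n=0: pose=(-4,-3,W); sL=40/197, sR=8/13; mL=40/197, mR=-1056/2561; mL+mR=-536/2561 → advance -1; mR−mL=-8/13 → turn -1·90°
n=1: pose=(-3,-3,N); sL=20/41, sR=4/13; mL=20/41, mR=96/533; mL+mR=356/533 → advance +1; mR−mL=-4/13 → turn -1·90°
n=2: pose=(-3,-2,E); sL=8/17, sR=8/41; mL=8/17, mR=192/697; mL+mR=520/697 → advance +1; mR−mL=-8/41 → turn -1·90°
n=3: pose=(-2,-2,S); sL=5/26, sR=10/37; mL=5/26, mR=-75/962; mL+mR=55/481 → advance +1; mR−mL=-10/37 → turn -1·90°
n=4: pose=(-2,-3,W); sL=8/41, sR=40/73; mL=8/41, mR=-1056/2993; mL+mR=-472/2993 → advance -1; mR−mL=-40/73 → turn -1·90°
n=5: pose=(-1,-3,N); sL=4/9, sR=20/81; mL=4/9, mR=16/81; mL+mR=52/81 → advance +1; mR−mL=-20/81 → turn -1·90°
n=6: pose=(-1,-2,E); sL=40/113, sR=40/233; mL=40/113, mR=4800/26329; mL+mR=14120/26329 → advance +1; mR−mL=-40/233 → turn -1·90°
n=7: pose=(0,-2,S); sL=10/61, sR=1/4; mL=10/61, mR=-21/244; mL+mR=19/244 → advance +1; mR−mL=-1/4 → turn -1·90°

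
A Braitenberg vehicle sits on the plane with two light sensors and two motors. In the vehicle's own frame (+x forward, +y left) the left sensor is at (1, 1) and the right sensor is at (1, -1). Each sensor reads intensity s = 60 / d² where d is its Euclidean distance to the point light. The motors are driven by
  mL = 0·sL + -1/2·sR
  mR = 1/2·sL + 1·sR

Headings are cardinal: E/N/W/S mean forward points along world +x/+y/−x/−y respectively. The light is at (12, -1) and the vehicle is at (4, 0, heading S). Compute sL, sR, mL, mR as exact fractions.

60/49 20/27 -10/27 1790/1323

left sensor world pos  = (5, -1); dL² = 49
right sensor world pos = (3, -1); dR² = 81
sL = 60/49 = 60/49
sR = 60/81 = 20/27
mL = 0·sL + -1/2·sR = -10/27
mR = 1/2·sL + 1·sR = 1790/1323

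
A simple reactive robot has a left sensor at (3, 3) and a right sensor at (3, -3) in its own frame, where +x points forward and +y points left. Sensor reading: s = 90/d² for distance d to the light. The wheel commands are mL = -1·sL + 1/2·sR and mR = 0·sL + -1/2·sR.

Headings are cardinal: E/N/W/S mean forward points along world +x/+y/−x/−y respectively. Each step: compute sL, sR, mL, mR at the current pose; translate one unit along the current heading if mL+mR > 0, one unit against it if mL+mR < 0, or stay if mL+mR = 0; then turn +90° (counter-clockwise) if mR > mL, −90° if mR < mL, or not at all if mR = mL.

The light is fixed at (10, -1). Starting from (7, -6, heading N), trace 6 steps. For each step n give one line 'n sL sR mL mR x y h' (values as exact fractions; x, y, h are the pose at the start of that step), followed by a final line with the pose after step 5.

0 9/4 45/2 9 -45/4 7 -6 N
1 10 10/9 -85/9 -5/9 7 -7 E
2 45/29 9 171/58 -9/2 6 -7 N
3 90/17 90/101 -8325/1717 -45/101 6 -8 E
4 9/8 9/2 9/8 -9/4 5 -8 N
5 90/29 18/25 -1989/725 -9/25 5 -9 E
final 4 -9 N

n=0: pose=(7,-6,N); sL=9/4, sR=45/2; mL=9, mR=-45/4; mL+mR=-9/4 → advance -1; mR−mL=-81/4 → turn -1·90°
n=1: pose=(7,-7,E); sL=10, sR=10/9; mL=-85/9, mR=-5/9; mL+mR=-10 → advance -1; mR−mL=80/9 → turn +1·90°
n=2: pose=(6,-7,N); sL=45/29, sR=9; mL=171/58, mR=-9/2; mL+mR=-45/29 → advance -1; mR−mL=-216/29 → turn -1·90°
n=3: pose=(6,-8,E); sL=90/17, sR=90/101; mL=-8325/1717, mR=-45/101; mL+mR=-90/17 → advance -1; mR−mL=7560/1717 → turn +1·90°
n=4: pose=(5,-8,N); sL=9/8, sR=9/2; mL=9/8, mR=-9/4; mL+mR=-9/8 → advance -1; mR−mL=-27/8 → turn -1·90°
n=5: pose=(5,-9,E); sL=90/29, sR=18/25; mL=-1989/725, mR=-9/25; mL+mR=-90/29 → advance -1; mR−mL=1728/725 → turn +1·90°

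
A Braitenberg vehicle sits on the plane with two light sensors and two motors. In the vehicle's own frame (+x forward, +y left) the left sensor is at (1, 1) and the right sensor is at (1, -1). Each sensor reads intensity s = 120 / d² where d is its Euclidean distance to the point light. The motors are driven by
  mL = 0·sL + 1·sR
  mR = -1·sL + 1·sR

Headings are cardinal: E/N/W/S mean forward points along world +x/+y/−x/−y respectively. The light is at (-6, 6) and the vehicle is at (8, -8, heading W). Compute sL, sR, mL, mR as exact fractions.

left sensor world pos  = (7, -9); dL² = 394
right sensor world pos = (7, -7); dR² = 338
sL = 120/394 = 60/197
sR = 120/338 = 60/169
mL = 0·sL + 1·sR = 60/169
mR = -1·sL + 1·sR = 1680/33293

60/197 60/169 60/169 1680/33293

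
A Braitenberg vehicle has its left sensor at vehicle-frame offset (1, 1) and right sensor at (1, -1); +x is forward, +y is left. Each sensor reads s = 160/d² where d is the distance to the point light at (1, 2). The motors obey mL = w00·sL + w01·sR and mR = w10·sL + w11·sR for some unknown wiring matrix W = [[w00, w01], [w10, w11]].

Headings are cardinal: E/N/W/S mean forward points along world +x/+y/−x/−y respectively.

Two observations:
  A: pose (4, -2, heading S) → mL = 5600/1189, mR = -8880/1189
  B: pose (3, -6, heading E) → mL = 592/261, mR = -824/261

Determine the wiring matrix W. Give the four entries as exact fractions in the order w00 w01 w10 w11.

1/2 1/2 -1/2 -1

obs A: pose=(4,-2,S) → sL=160/41, sR=160/29, mL=5600/1189, mR=-8880/1189
obs B: pose=(3,-6,E) → sL=80/29, sR=16/9, mL=592/261, mR=-824/261
sensor matrix S = [[160/41, 160/29], [80/29, 16/9]]; det S = -2570240/310329
solve [mL_A; mL_B] = S·[w00; w01] and [mR_A; mR_B] = S·[w10; w11]:
  w00 = 1/2, w01 = 1/2, w10 = -1/2, w11 = -1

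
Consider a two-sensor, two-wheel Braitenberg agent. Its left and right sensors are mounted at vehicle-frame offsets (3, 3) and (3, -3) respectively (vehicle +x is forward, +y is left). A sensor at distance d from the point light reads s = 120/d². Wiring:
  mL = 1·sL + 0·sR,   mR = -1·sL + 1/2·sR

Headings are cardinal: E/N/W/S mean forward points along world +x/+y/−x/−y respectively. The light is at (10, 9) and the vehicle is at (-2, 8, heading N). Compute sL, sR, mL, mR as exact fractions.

left sensor world pos  = (-5, 11); dL² = 229
right sensor world pos = (1, 11); dR² = 85
sL = 120/229 = 120/229
sR = 120/85 = 24/17
mL = 1·sL + 0·sR = 120/229
mR = -1·sL + 1/2·sR = 708/3893

120/229 24/17 120/229 708/3893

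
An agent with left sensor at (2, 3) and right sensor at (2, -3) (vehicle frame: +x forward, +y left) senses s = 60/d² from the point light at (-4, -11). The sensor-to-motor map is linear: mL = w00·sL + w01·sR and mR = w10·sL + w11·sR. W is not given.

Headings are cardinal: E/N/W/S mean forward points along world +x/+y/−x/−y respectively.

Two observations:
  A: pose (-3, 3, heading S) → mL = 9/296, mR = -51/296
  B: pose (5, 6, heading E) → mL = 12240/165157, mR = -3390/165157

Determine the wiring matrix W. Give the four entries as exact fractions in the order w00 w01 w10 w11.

obs A: pose=(-3,3,S) → sL=3/8, sR=15/37, mL=9/296, mR=-51/296
obs B: pose=(5,6,E) → sL=60/521, sR=60/317, mL=12240/165157, mR=-3390/165157
sensor matrix S = [[3/8, 15/37], [60/521, 60/317]]; det S = 296865/12221618
solve [mL_A; mL_B] = S·[w00; w01] and [mR_A; mR_B] = S·[w10; w11]:
  w00 = -1, w01 = 1, w10 = -1, w11 = 1/2

-1 1 -1 1/2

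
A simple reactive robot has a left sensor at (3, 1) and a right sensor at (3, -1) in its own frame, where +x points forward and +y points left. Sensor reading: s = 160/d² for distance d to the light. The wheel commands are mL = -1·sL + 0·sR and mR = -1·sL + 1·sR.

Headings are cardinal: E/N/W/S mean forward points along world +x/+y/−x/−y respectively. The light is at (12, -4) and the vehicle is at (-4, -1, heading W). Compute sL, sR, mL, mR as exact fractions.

left sensor world pos  = (-7, -2); dL² = 365
right sensor world pos = (-7, 0); dR² = 377
sL = 160/365 = 32/73
sR = 160/377 = 160/377
mL = -1·sL + 0·sR = -32/73
mR = -1·sL + 1·sR = -384/27521

32/73 160/377 -32/73 -384/27521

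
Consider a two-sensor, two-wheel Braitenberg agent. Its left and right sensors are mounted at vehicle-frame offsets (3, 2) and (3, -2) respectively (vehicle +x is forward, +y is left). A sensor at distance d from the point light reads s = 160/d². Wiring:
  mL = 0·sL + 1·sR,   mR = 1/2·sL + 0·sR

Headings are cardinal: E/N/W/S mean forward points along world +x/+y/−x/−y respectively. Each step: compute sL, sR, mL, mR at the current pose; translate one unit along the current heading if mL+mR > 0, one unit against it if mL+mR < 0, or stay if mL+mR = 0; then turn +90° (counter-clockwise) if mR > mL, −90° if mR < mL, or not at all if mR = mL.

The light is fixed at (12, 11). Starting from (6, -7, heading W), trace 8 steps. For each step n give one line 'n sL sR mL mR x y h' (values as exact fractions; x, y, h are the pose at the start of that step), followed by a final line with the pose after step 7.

n=0: pose=(6,-7,W); sL=160/481, sR=160/337; mL=160/337, mR=80/481; mL+mR=103920/162097 → advance +1; mR−mL=-50000/162097 → turn -1·90°
n=1: pose=(5,-7,N); sL=80/153, sR=16/25; mL=16/25, mR=40/153; mL+mR=3448/3825 → advance +1; mR−mL=-1448/3825 → turn -1·90°
n=2: pose=(5,-6,E); sL=160/241, sR=160/377; mL=160/377, mR=80/241; mL+mR=68720/90857 → advance +1; mR−mL=-8400/90857 → turn -1·90°
n=3: pose=(6,-6,S); sL=5/13, sR=10/29; mL=10/29, mR=5/26; mL+mR=405/754 → advance +1; mR−mL=-115/754 → turn -1·90°
n=4: pose=(6,-7,W); sL=160/481, sR=160/337; mL=160/337, mR=80/481; mL+mR=103920/162097 → advance +1; mR−mL=-50000/162097 → turn -1·90°
n=5: pose=(5,-7,N); sL=80/153, sR=16/25; mL=16/25, mR=40/153; mL+mR=3448/3825 → advance +1; mR−mL=-1448/3825 → turn -1·90°
n=6: pose=(5,-6,E); sL=160/241, sR=160/377; mL=160/377, mR=80/241; mL+mR=68720/90857 → advance +1; mR−mL=-8400/90857 → turn -1·90°
n=7: pose=(6,-6,S); sL=5/13, sR=10/29; mL=10/29, mR=5/26; mL+mR=405/754 → advance +1; mR−mL=-115/754 → turn -1·90°

0 160/481 160/337 160/337 80/481 6 -7 W
1 80/153 16/25 16/25 40/153 5 -7 N
2 160/241 160/377 160/377 80/241 5 -6 E
3 5/13 10/29 10/29 5/26 6 -6 S
4 160/481 160/337 160/337 80/481 6 -7 W
5 80/153 16/25 16/25 40/153 5 -7 N
6 160/241 160/377 160/377 80/241 5 -6 E
7 5/13 10/29 10/29 5/26 6 -6 S
final 6 -7 W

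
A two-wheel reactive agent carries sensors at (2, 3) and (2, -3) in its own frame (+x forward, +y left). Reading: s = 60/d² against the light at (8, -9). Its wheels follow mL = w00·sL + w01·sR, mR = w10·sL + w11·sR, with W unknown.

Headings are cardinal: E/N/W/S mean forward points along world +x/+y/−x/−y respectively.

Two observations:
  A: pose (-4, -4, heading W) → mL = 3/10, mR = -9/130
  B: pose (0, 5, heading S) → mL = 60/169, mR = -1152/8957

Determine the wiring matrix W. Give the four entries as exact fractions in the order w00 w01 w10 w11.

1 0 -1 1

obs A: pose=(-4,-4,W) → sL=3/10, sR=3/13, mL=3/10, mR=-9/130
obs B: pose=(0,5,S) → sL=60/169, sR=12/53, mL=60/169, mR=-1152/8957
sensor matrix S = [[3/10, 3/13], [60/169, 12/53]]; det S = -8154/582205
solve [mL_A; mL_B] = S·[w00; w01] and [mR_A; mR_B] = S·[w10; w11]:
  w00 = 1, w01 = 0, w10 = -1, w11 = 1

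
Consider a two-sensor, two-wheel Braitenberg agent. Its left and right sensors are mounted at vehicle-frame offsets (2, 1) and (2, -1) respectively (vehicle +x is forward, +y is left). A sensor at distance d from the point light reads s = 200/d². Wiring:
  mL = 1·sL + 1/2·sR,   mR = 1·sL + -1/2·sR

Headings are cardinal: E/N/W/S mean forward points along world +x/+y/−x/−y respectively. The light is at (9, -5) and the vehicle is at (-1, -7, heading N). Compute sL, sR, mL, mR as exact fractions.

200/121 200/81 28300/9801 4100/9801

left sensor world pos  = (-2, -5); dL² = 121
right sensor world pos = (0, -5); dR² = 81
sL = 200/121 = 200/121
sR = 200/81 = 200/81
mL = 1·sL + 1/2·sR = 28300/9801
mR = 1·sL + -1/2·sR = 4100/9801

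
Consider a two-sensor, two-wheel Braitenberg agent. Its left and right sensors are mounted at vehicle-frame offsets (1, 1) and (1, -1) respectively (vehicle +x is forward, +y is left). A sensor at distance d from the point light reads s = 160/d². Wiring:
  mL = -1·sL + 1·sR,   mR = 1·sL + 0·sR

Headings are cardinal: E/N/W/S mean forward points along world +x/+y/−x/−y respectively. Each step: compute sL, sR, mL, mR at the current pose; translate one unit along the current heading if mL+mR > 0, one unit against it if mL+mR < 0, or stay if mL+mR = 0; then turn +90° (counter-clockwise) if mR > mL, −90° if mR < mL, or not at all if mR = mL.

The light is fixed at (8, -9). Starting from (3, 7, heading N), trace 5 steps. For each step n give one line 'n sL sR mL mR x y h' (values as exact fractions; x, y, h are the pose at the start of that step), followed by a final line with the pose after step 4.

n=0: pose=(3,7,N); sL=32/65, sR=32/61; mL=128/3965, mR=32/65; mL+mR=32/61 → advance +1; mR−mL=1824/3965 → turn +1·90°
n=1: pose=(3,8,W); sL=40/73, sR=4/9; mL=-68/657, mR=40/73; mL+mR=4/9 → advance +1; mR−mL=428/657 → turn +1·90°
n=2: pose=(2,8,S); sL=160/281, sR=32/61; mL=-768/17141, mR=160/281; mL+mR=32/61 → advance +1; mR−mL=10528/17141 → turn +1·90°
n=3: pose=(2,7,E); sL=80/157, sR=16/25; mL=512/3925, mR=80/157; mL+mR=16/25 → advance +1; mR−mL=1488/3925 → turn +1·90°
n=4: pose=(3,7,N); sL=32/65, sR=32/61; mL=128/3965, mR=32/65; mL+mR=32/61 → advance +1; mR−mL=1824/3965 → turn +1·90°

0 32/65 32/61 128/3965 32/65 3 7 N
1 40/73 4/9 -68/657 40/73 3 8 W
2 160/281 32/61 -768/17141 160/281 2 8 S
3 80/157 16/25 512/3925 80/157 2 7 E
4 32/65 32/61 128/3965 32/65 3 7 N
final 3 8 W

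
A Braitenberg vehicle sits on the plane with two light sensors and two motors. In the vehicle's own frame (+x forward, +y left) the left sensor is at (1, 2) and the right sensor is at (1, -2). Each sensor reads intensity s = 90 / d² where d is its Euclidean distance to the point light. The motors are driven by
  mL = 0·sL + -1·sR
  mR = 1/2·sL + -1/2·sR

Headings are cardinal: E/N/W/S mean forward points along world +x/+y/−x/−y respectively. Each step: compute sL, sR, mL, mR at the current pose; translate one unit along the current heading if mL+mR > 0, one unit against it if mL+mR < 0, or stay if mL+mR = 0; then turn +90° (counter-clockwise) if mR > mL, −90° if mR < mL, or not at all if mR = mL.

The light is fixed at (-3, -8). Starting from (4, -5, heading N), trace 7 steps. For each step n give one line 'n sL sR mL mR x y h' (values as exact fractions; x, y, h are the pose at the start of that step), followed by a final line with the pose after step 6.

0 90/41 90/97 -90/97 2520/3977 4 -5 N
1 5/2 45/26 -45/26 5/13 4 -6 W
2 90/101 90/37 -90/37 -2880/3737 5 -6 S
3 45/53 45/41 -45/41 -270/2173 5 -5 E
4 90/41 90/97 -90/97 2520/3977 4 -5 N
5 5/2 45/26 -45/26 5/13 4 -6 W
6 90/101 90/37 -90/37 -2880/3737 5 -6 S
final 5 -5 E

n=0: pose=(4,-5,N); sL=90/41, sR=90/97; mL=-90/97, mR=2520/3977; mL+mR=-1170/3977 → advance -1; mR−mL=6210/3977 → turn +1·90°
n=1: pose=(4,-6,W); sL=5/2, sR=45/26; mL=-45/26, mR=5/13; mL+mR=-35/26 → advance -1; mR−mL=55/26 → turn +1·90°
n=2: pose=(5,-6,S); sL=90/101, sR=90/37; mL=-90/37, mR=-2880/3737; mL+mR=-11970/3737 → advance -1; mR−mL=6210/3737 → turn +1·90°
n=3: pose=(5,-5,E); sL=45/53, sR=45/41; mL=-45/41, mR=-270/2173; mL+mR=-2655/2173 → advance -1; mR−mL=2115/2173 → turn +1·90°
n=4: pose=(4,-5,N); sL=90/41, sR=90/97; mL=-90/97, mR=2520/3977; mL+mR=-1170/3977 → advance -1; mR−mL=6210/3977 → turn +1·90°
n=5: pose=(4,-6,W); sL=5/2, sR=45/26; mL=-45/26, mR=5/13; mL+mR=-35/26 → advance -1; mR−mL=55/26 → turn +1·90°
n=6: pose=(5,-6,S); sL=90/101, sR=90/37; mL=-90/37, mR=-2880/3737; mL+mR=-11970/3737 → advance -1; mR−mL=6210/3737 → turn +1·90°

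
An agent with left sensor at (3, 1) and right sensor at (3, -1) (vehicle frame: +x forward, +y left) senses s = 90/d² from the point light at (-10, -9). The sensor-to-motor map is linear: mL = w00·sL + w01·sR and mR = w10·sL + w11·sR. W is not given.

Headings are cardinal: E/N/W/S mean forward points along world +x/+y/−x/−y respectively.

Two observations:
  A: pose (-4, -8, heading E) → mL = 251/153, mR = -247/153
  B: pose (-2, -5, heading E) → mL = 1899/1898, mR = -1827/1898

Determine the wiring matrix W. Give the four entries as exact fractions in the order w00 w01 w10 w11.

1/2 1 -1 -1/2

obs A: pose=(-4,-8,E) → sL=18/17, sR=10/9, mL=251/153, mR=-247/153
obs B: pose=(-2,-5,E) → sL=45/73, sR=9/13, mL=1899/1898, mR=-1827/1898
sensor matrix S = [[18/17, 10/9], [45/73, 9/13]]; det S = 776/16133
solve [mL_A; mL_B] = S·[w00; w01] and [mR_A; mR_B] = S·[w10; w11]:
  w00 = 1/2, w01 = 1, w10 = -1, w11 = -1/2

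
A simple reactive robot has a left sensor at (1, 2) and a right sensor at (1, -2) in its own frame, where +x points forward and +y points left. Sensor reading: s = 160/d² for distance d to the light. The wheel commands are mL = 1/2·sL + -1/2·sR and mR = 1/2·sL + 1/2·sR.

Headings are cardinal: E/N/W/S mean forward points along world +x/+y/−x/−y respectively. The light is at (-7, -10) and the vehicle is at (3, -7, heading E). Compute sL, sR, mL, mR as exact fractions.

80/73 80/61 -480/4453 5360/4453

left sensor world pos  = (4, -5); dL² = 146
right sensor world pos = (4, -9); dR² = 122
sL = 160/146 = 80/73
sR = 160/122 = 80/61
mL = 1/2·sL + -1/2·sR = -480/4453
mR = 1/2·sL + 1/2·sR = 5360/4453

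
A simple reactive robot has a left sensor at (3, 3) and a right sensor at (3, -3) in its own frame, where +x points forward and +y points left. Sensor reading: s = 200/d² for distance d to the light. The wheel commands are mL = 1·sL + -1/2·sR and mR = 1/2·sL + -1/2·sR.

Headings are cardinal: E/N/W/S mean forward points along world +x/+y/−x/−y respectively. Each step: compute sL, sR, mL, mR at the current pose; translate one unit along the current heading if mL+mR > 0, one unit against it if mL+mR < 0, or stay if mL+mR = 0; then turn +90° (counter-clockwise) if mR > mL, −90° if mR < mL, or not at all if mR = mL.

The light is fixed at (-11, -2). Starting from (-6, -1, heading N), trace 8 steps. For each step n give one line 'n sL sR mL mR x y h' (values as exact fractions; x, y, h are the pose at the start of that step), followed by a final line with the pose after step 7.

0 10 5/2 35/4 15/4 -6 -1 N
1 200/89 40/13 820/1157 -480/1157 -6 0 E
2 100/41 20 -310/41 -360/41 -5 0 S
3 200/9 40/9 20 80/9 -5 1 W
4 5 2 4 3/2 -6 1 N
5 200/113 40/13 340/1469 -960/1469 -6 2 E
6 4 100 -46 -48 -7 2 S
7 40 40/13 500/13 240/13 -7 3 W
final -8 3 N

n=0: pose=(-6,-1,N); sL=10, sR=5/2; mL=35/4, mR=15/4; mL+mR=25/2 → advance +1; mR−mL=-5 → turn -1·90°
n=1: pose=(-6,0,E); sL=200/89, sR=40/13; mL=820/1157, mR=-480/1157; mL+mR=340/1157 → advance +1; mR−mL=-100/89 → turn -1·90°
n=2: pose=(-5,0,S); sL=100/41, sR=20; mL=-310/41, mR=-360/41; mL+mR=-670/41 → advance -1; mR−mL=-50/41 → turn -1·90°
n=3: pose=(-5,1,W); sL=200/9, sR=40/9; mL=20, mR=80/9; mL+mR=260/9 → advance +1; mR−mL=-100/9 → turn -1·90°
n=4: pose=(-6,1,N); sL=5, sR=2; mL=4, mR=3/2; mL+mR=11/2 → advance +1; mR−mL=-5/2 → turn -1·90°
n=5: pose=(-6,2,E); sL=200/113, sR=40/13; mL=340/1469, mR=-960/1469; mL+mR=-620/1469 → advance -1; mR−mL=-100/113 → turn -1·90°
n=6: pose=(-7,2,S); sL=4, sR=100; mL=-46, mR=-48; mL+mR=-94 → advance -1; mR−mL=-2 → turn -1·90°
n=7: pose=(-7,3,W); sL=40, sR=40/13; mL=500/13, mR=240/13; mL+mR=740/13 → advance +1; mR−mL=-20 → turn -1·90°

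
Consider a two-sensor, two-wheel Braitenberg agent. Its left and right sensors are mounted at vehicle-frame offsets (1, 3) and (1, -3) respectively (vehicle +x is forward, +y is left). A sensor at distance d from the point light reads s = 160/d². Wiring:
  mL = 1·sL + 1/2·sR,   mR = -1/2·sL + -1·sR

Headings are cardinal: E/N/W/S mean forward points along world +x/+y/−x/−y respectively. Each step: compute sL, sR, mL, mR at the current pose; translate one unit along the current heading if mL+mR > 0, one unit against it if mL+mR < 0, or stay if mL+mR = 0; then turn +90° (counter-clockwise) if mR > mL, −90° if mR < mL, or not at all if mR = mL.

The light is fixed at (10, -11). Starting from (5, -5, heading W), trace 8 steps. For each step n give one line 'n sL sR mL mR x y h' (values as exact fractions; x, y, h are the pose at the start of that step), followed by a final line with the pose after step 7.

n=0: pose=(5,-5,W); sL=32/9, sR=160/117; mL=496/117, mR=-368/117; mL+mR=128/117 → advance +1; mR−mL=-96/13 → turn -1·90°
n=1: pose=(4,-5,N); sL=16/13, sR=80/29; mL=984/377, mR=-1272/377; mL+mR=-288/377 → advance -1; mR−mL=-2256/377 → turn -1·90°
n=2: pose=(4,-6,E); sL=160/89, sR=160/29; mL=11760/2581, mR=-16560/2581; mL+mR=-4800/2581 → advance -1; mR−mL=-28320/2581 → turn -1·90°
n=3: pose=(3,-6,S); sL=5, sR=40/29; mL=165/29, mR=-225/58; mL+mR=105/58 → advance +1; mR−mL=-555/58 → turn -1·90°
n=4: pose=(3,-7,W); sL=32/13, sR=160/113; mL=4656/1469, mR=-3888/1469; mL+mR=768/1469 → advance +1; mR−mL=-8544/1469 → turn -1·90°
n=5: pose=(2,-7,N); sL=80/73, sR=16/5; mL=984/365, mR=-1368/365; mL+mR=-384/365 → advance -1; mR−mL=-2352/365 → turn -1·90°
n=6: pose=(2,-8,E); sL=32/17, sR=160/49; mL=2928/833, mR=-3504/833; mL+mR=-576/833 → advance -1; mR−mL=-6432/833 → turn -1·90°
n=7: pose=(1,-8,S); sL=4, sR=40/37; mL=168/37, mR=-114/37; mL+mR=54/37 → advance +1; mR−mL=-282/37 → turn -1·90°

0 32/9 160/117 496/117 -368/117 5 -5 W
1 16/13 80/29 984/377 -1272/377 4 -5 N
2 160/89 160/29 11760/2581 -16560/2581 4 -6 E
3 5 40/29 165/29 -225/58 3 -6 S
4 32/13 160/113 4656/1469 -3888/1469 3 -7 W
5 80/73 16/5 984/365 -1368/365 2 -7 N
6 32/17 160/49 2928/833 -3504/833 2 -8 E
7 4 40/37 168/37 -114/37 1 -8 S
final 1 -9 W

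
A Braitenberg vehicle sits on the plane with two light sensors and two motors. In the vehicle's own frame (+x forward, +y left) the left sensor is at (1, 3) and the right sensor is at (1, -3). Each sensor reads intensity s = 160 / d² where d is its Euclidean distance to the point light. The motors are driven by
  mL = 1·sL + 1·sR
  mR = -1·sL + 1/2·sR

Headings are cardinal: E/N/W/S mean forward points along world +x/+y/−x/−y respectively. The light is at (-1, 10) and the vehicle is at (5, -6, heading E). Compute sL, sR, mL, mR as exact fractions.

left sensor world pos  = (6, -3); dL² = 218
right sensor world pos = (6, -9); dR² = 410
sL = 160/218 = 80/109
sR = 160/410 = 16/41
mL = 1·sL + 1·sR = 5024/4469
mR = -1·sL + 1/2·sR = -2408/4469

80/109 16/41 5024/4469 -2408/4469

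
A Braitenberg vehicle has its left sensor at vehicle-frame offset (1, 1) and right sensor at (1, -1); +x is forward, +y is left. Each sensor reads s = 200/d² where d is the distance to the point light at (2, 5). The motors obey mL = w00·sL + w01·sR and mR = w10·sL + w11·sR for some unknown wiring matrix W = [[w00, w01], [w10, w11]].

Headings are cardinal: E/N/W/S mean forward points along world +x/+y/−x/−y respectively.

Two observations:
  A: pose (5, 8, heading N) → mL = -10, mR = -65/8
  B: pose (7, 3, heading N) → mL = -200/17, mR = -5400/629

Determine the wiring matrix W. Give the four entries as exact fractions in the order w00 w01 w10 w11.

-1 0 -1/2 -1/2

obs A: pose=(5,8,N) → sL=10, sR=25/4, mL=-10, mR=-65/8
obs B: pose=(7,3,N) → sL=200/17, sR=200/37, mL=-200/17, mR=-5400/629
sensor matrix S = [[10, 25/4], [200/17, 200/37]]; det S = -12250/629
solve [mL_A; mL_B] = S·[w00; w01] and [mR_A; mR_B] = S·[w10; w11]:
  w00 = -1, w01 = 0, w10 = -1/2, w11 = -1/2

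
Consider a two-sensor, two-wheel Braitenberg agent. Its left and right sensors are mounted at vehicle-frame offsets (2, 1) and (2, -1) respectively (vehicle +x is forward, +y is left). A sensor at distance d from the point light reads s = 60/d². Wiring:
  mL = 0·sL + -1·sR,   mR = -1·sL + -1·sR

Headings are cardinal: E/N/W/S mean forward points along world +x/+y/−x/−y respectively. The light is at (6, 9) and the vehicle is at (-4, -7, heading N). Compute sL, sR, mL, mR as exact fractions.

60/317 60/277 -60/277 -35640/87809

left sensor world pos  = (-5, -5); dL² = 317
right sensor world pos = (-3, -5); dR² = 277
sL = 60/317 = 60/317
sR = 60/277 = 60/277
mL = 0·sL + -1·sR = -60/277
mR = -1·sL + -1·sR = -35640/87809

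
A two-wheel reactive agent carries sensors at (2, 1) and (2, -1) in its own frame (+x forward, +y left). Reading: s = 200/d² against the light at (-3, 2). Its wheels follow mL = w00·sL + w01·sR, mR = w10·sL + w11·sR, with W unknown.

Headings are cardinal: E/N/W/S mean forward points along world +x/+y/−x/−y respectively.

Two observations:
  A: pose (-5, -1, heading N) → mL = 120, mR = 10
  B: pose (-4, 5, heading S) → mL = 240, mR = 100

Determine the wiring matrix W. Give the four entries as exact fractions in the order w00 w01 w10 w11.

obs A: pose=(-5,-1,N) → sL=20, sR=100, mL=120, mR=10
obs B: pose=(-4,5,S) → sL=200, sR=40, mL=240, mR=100
sensor matrix S = [[20, 100], [200, 40]]; det S = -19200
solve [mL_A; mL_B] = S·[w00; w01] and [mR_A; mR_B] = S·[w10; w11]:
  w00 = 1, w01 = 1, w10 = 1/2, w11 = 0

1 1 1/2 0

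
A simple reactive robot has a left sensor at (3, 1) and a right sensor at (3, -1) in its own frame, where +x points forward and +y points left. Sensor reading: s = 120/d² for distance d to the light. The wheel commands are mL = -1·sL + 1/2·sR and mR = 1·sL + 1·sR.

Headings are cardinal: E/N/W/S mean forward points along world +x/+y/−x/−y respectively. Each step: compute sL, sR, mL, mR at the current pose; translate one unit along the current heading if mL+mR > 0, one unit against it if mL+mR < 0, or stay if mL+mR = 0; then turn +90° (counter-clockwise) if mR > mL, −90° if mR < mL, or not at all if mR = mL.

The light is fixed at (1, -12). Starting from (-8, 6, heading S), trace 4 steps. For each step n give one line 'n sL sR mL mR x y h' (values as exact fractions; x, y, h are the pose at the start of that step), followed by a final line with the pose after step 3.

n=0: pose=(-8,6,S); sL=120/289, sR=24/65; mL=-4332/18785, mR=14736/18785; mL+mR=36/65 → advance +1; mR−mL=19068/18785 → turn +1·90°
n=1: pose=(-8,5,E); sL=1/3, sR=30/73; mL=-28/219, mR=163/219; mL+mR=45/73 → advance +1; mR−mL=191/219 → turn +1·90°
n=2: pose=(-7,5,N); sL=120/481, sR=120/449; mL=-25020/215969, mR=111600/215969; mL+mR=180/449 → advance +1; mR−mL=136620/215969 → turn +1·90°
n=3: pose=(-7,6,W); sL=12/41, sR=60/241; mL=-1662/9881, mR=5352/9881; mL+mR=90/241 → advance +1; mR−mL=7014/9881 → turn +1·90°

0 120/289 24/65 -4332/18785 14736/18785 -8 6 S
1 1/3 30/73 -28/219 163/219 -8 5 E
2 120/481 120/449 -25020/215969 111600/215969 -7 5 N
3 12/41 60/241 -1662/9881 5352/9881 -7 6 W
final -8 6 S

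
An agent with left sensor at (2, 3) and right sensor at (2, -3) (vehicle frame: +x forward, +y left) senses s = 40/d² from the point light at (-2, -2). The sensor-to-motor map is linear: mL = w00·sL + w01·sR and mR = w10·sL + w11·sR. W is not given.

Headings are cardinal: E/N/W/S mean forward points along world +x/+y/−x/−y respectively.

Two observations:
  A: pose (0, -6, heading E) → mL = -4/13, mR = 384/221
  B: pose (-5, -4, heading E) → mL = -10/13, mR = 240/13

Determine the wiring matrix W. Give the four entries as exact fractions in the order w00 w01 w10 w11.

obs A: pose=(0,-6,E) → sL=40/17, sR=8/13, mL=-4/13, mR=384/221
obs B: pose=(-5,-4,E) → sL=20, sR=20/13, mL=-10/13, mR=240/13
sensor matrix S = [[40/17, 8/13], [20, 20/13]]; det S = -1920/221
solve [mL_A; mL_B] = S·[w00; w01] and [mR_A; mR_B] = S·[w10; w11]:
  w00 = 0, w01 = -1/2, w10 = 1, w11 = -1

0 -1/2 1 -1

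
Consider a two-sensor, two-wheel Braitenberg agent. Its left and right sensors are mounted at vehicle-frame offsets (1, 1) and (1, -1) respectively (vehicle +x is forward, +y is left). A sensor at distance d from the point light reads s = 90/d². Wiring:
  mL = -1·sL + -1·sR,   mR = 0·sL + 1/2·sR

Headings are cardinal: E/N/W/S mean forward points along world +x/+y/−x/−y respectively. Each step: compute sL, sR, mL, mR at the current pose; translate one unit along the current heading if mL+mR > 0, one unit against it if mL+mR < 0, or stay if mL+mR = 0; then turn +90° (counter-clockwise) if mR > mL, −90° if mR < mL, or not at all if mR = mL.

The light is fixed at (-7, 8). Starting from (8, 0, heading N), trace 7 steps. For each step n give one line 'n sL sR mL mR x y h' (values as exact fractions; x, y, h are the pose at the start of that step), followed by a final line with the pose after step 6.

n=0: pose=(8,0,N); sL=18/49, sR=18/61; mL=-1980/2989, mR=9/61; mL+mR=-1539/2989 → advance -1; mR−mL=2421/2989 → turn +1·90°
n=1: pose=(8,-1,W); sL=45/148, sR=9/26; mL=-1251/1924, mR=9/52; mL+mR=-459/962 → advance -1; mR−mL=396/481 → turn +1·90°
n=2: pose=(9,-1,S); sL=90/389, sR=18/65; mL=-12852/25285, mR=9/65; mL+mR=-9351/25285 → advance -1; mR−mL=16353/25285 → turn +1·90°
n=3: pose=(9,0,E); sL=45/169, sR=9/37; mL=-3186/6253, mR=9/74; mL+mR=-4851/12506 → advance -1; mR−mL=7893/12506 → turn +1·90°
n=4: pose=(8,0,N); sL=18/49, sR=18/61; mL=-1980/2989, mR=9/61; mL+mR=-1539/2989 → advance -1; mR−mL=2421/2989 → turn +1·90°
n=5: pose=(8,-1,W); sL=45/148, sR=9/26; mL=-1251/1924, mR=9/52; mL+mR=-459/962 → advance -1; mR−mL=396/481 → turn +1·90°
n=6: pose=(9,-1,S); sL=90/389, sR=18/65; mL=-12852/25285, mR=9/65; mL+mR=-9351/25285 → advance -1; mR−mL=16353/25285 → turn +1·90°

0 18/49 18/61 -1980/2989 9/61 8 0 N
1 45/148 9/26 -1251/1924 9/52 8 -1 W
2 90/389 18/65 -12852/25285 9/65 9 -1 S
3 45/169 9/37 -3186/6253 9/74 9 0 E
4 18/49 18/61 -1980/2989 9/61 8 0 N
5 45/148 9/26 -1251/1924 9/52 8 -1 W
6 90/389 18/65 -12852/25285 9/65 9 -1 S
final 9 0 E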